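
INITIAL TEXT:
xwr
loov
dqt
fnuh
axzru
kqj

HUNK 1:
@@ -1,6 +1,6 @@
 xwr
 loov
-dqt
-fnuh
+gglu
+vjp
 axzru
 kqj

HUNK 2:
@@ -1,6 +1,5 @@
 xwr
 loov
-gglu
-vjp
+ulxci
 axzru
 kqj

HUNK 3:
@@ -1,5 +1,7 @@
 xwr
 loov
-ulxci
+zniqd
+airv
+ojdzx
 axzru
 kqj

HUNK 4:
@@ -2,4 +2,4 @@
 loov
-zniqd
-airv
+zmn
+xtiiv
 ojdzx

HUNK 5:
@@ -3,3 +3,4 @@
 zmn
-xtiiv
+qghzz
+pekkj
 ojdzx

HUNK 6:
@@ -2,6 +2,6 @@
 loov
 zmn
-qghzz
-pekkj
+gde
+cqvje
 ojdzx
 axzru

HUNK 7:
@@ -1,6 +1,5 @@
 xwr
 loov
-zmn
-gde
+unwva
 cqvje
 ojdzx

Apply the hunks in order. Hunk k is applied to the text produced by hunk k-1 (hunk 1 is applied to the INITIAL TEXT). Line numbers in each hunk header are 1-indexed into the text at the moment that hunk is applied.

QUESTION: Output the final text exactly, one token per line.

Answer: xwr
loov
unwva
cqvje
ojdzx
axzru
kqj

Derivation:
Hunk 1: at line 1 remove [dqt,fnuh] add [gglu,vjp] -> 6 lines: xwr loov gglu vjp axzru kqj
Hunk 2: at line 1 remove [gglu,vjp] add [ulxci] -> 5 lines: xwr loov ulxci axzru kqj
Hunk 3: at line 1 remove [ulxci] add [zniqd,airv,ojdzx] -> 7 lines: xwr loov zniqd airv ojdzx axzru kqj
Hunk 4: at line 2 remove [zniqd,airv] add [zmn,xtiiv] -> 7 lines: xwr loov zmn xtiiv ojdzx axzru kqj
Hunk 5: at line 3 remove [xtiiv] add [qghzz,pekkj] -> 8 lines: xwr loov zmn qghzz pekkj ojdzx axzru kqj
Hunk 6: at line 2 remove [qghzz,pekkj] add [gde,cqvje] -> 8 lines: xwr loov zmn gde cqvje ojdzx axzru kqj
Hunk 7: at line 1 remove [zmn,gde] add [unwva] -> 7 lines: xwr loov unwva cqvje ojdzx axzru kqj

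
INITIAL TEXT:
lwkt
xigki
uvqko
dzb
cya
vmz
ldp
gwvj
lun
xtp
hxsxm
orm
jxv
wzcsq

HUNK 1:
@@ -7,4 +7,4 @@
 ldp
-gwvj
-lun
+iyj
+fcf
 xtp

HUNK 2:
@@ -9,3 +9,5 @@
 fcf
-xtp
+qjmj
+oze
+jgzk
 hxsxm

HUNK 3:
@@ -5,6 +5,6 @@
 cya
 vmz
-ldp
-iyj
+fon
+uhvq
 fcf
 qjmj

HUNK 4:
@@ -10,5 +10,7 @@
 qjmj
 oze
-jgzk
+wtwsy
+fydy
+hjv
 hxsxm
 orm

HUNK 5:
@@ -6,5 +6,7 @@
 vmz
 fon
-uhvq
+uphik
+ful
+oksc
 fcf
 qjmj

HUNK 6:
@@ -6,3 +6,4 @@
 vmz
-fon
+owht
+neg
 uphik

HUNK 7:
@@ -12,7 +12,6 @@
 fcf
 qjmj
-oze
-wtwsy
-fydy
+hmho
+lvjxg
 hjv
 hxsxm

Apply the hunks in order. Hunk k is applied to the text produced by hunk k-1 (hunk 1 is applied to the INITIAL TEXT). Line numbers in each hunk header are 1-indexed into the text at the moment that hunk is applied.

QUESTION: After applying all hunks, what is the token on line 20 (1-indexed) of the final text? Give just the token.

Answer: wzcsq

Derivation:
Hunk 1: at line 7 remove [gwvj,lun] add [iyj,fcf] -> 14 lines: lwkt xigki uvqko dzb cya vmz ldp iyj fcf xtp hxsxm orm jxv wzcsq
Hunk 2: at line 9 remove [xtp] add [qjmj,oze,jgzk] -> 16 lines: lwkt xigki uvqko dzb cya vmz ldp iyj fcf qjmj oze jgzk hxsxm orm jxv wzcsq
Hunk 3: at line 5 remove [ldp,iyj] add [fon,uhvq] -> 16 lines: lwkt xigki uvqko dzb cya vmz fon uhvq fcf qjmj oze jgzk hxsxm orm jxv wzcsq
Hunk 4: at line 10 remove [jgzk] add [wtwsy,fydy,hjv] -> 18 lines: lwkt xigki uvqko dzb cya vmz fon uhvq fcf qjmj oze wtwsy fydy hjv hxsxm orm jxv wzcsq
Hunk 5: at line 6 remove [uhvq] add [uphik,ful,oksc] -> 20 lines: lwkt xigki uvqko dzb cya vmz fon uphik ful oksc fcf qjmj oze wtwsy fydy hjv hxsxm orm jxv wzcsq
Hunk 6: at line 6 remove [fon] add [owht,neg] -> 21 lines: lwkt xigki uvqko dzb cya vmz owht neg uphik ful oksc fcf qjmj oze wtwsy fydy hjv hxsxm orm jxv wzcsq
Hunk 7: at line 12 remove [oze,wtwsy,fydy] add [hmho,lvjxg] -> 20 lines: lwkt xigki uvqko dzb cya vmz owht neg uphik ful oksc fcf qjmj hmho lvjxg hjv hxsxm orm jxv wzcsq
Final line 20: wzcsq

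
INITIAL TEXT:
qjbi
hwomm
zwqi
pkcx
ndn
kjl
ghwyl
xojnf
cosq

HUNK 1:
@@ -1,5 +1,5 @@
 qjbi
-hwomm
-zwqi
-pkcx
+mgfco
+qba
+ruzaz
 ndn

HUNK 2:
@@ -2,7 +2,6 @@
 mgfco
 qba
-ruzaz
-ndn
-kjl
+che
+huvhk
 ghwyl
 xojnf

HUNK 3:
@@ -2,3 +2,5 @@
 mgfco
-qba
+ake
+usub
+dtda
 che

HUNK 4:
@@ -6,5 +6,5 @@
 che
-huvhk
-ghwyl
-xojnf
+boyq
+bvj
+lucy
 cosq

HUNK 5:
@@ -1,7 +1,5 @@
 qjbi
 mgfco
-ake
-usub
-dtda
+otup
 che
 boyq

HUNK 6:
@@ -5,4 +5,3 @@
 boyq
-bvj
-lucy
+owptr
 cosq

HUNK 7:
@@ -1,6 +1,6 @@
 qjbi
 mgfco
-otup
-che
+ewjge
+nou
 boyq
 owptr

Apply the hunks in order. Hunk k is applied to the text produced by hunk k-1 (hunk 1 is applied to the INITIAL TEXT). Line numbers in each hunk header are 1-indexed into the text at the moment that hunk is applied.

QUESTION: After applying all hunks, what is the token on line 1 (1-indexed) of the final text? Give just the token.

Answer: qjbi

Derivation:
Hunk 1: at line 1 remove [hwomm,zwqi,pkcx] add [mgfco,qba,ruzaz] -> 9 lines: qjbi mgfco qba ruzaz ndn kjl ghwyl xojnf cosq
Hunk 2: at line 2 remove [ruzaz,ndn,kjl] add [che,huvhk] -> 8 lines: qjbi mgfco qba che huvhk ghwyl xojnf cosq
Hunk 3: at line 2 remove [qba] add [ake,usub,dtda] -> 10 lines: qjbi mgfco ake usub dtda che huvhk ghwyl xojnf cosq
Hunk 4: at line 6 remove [huvhk,ghwyl,xojnf] add [boyq,bvj,lucy] -> 10 lines: qjbi mgfco ake usub dtda che boyq bvj lucy cosq
Hunk 5: at line 1 remove [ake,usub,dtda] add [otup] -> 8 lines: qjbi mgfco otup che boyq bvj lucy cosq
Hunk 6: at line 5 remove [bvj,lucy] add [owptr] -> 7 lines: qjbi mgfco otup che boyq owptr cosq
Hunk 7: at line 1 remove [otup,che] add [ewjge,nou] -> 7 lines: qjbi mgfco ewjge nou boyq owptr cosq
Final line 1: qjbi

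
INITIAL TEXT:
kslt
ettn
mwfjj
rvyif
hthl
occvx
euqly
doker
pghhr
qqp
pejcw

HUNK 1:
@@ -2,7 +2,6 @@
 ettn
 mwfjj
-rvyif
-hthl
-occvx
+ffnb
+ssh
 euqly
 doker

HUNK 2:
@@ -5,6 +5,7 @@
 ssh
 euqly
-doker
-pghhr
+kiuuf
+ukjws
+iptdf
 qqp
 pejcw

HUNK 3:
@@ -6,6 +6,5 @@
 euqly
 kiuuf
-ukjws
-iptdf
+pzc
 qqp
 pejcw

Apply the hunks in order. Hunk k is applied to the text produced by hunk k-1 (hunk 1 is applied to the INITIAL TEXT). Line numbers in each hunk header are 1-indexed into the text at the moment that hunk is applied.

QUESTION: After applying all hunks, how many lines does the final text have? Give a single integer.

Answer: 10

Derivation:
Hunk 1: at line 2 remove [rvyif,hthl,occvx] add [ffnb,ssh] -> 10 lines: kslt ettn mwfjj ffnb ssh euqly doker pghhr qqp pejcw
Hunk 2: at line 5 remove [doker,pghhr] add [kiuuf,ukjws,iptdf] -> 11 lines: kslt ettn mwfjj ffnb ssh euqly kiuuf ukjws iptdf qqp pejcw
Hunk 3: at line 6 remove [ukjws,iptdf] add [pzc] -> 10 lines: kslt ettn mwfjj ffnb ssh euqly kiuuf pzc qqp pejcw
Final line count: 10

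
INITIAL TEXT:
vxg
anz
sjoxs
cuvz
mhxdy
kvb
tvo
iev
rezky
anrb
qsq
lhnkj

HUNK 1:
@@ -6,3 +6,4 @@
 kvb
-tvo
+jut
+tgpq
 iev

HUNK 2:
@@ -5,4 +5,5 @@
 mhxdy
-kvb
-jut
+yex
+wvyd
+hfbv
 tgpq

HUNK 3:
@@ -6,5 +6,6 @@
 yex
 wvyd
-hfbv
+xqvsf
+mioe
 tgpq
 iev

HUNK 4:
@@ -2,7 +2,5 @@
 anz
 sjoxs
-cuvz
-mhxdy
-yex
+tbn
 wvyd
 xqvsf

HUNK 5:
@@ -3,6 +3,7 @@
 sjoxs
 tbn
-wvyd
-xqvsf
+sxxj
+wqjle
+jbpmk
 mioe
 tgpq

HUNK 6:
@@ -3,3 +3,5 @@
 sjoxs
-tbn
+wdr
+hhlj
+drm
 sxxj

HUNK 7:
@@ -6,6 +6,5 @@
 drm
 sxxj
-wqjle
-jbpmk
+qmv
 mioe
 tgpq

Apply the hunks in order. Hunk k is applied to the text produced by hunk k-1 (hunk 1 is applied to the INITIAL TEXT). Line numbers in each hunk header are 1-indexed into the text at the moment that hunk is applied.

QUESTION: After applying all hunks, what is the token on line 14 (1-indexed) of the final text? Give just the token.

Hunk 1: at line 6 remove [tvo] add [jut,tgpq] -> 13 lines: vxg anz sjoxs cuvz mhxdy kvb jut tgpq iev rezky anrb qsq lhnkj
Hunk 2: at line 5 remove [kvb,jut] add [yex,wvyd,hfbv] -> 14 lines: vxg anz sjoxs cuvz mhxdy yex wvyd hfbv tgpq iev rezky anrb qsq lhnkj
Hunk 3: at line 6 remove [hfbv] add [xqvsf,mioe] -> 15 lines: vxg anz sjoxs cuvz mhxdy yex wvyd xqvsf mioe tgpq iev rezky anrb qsq lhnkj
Hunk 4: at line 2 remove [cuvz,mhxdy,yex] add [tbn] -> 13 lines: vxg anz sjoxs tbn wvyd xqvsf mioe tgpq iev rezky anrb qsq lhnkj
Hunk 5: at line 3 remove [wvyd,xqvsf] add [sxxj,wqjle,jbpmk] -> 14 lines: vxg anz sjoxs tbn sxxj wqjle jbpmk mioe tgpq iev rezky anrb qsq lhnkj
Hunk 6: at line 3 remove [tbn] add [wdr,hhlj,drm] -> 16 lines: vxg anz sjoxs wdr hhlj drm sxxj wqjle jbpmk mioe tgpq iev rezky anrb qsq lhnkj
Hunk 7: at line 6 remove [wqjle,jbpmk] add [qmv] -> 15 lines: vxg anz sjoxs wdr hhlj drm sxxj qmv mioe tgpq iev rezky anrb qsq lhnkj
Final line 14: qsq

Answer: qsq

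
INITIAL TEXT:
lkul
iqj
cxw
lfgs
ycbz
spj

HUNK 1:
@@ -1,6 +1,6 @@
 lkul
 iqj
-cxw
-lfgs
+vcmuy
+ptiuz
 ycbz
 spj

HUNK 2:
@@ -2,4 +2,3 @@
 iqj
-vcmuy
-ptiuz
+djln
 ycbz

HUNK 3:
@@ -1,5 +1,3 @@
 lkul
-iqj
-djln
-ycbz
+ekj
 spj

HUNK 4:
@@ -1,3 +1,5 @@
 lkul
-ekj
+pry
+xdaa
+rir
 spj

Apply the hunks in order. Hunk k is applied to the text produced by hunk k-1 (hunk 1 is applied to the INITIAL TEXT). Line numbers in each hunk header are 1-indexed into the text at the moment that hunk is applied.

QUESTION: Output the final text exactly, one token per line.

Answer: lkul
pry
xdaa
rir
spj

Derivation:
Hunk 1: at line 1 remove [cxw,lfgs] add [vcmuy,ptiuz] -> 6 lines: lkul iqj vcmuy ptiuz ycbz spj
Hunk 2: at line 2 remove [vcmuy,ptiuz] add [djln] -> 5 lines: lkul iqj djln ycbz spj
Hunk 3: at line 1 remove [iqj,djln,ycbz] add [ekj] -> 3 lines: lkul ekj spj
Hunk 4: at line 1 remove [ekj] add [pry,xdaa,rir] -> 5 lines: lkul pry xdaa rir spj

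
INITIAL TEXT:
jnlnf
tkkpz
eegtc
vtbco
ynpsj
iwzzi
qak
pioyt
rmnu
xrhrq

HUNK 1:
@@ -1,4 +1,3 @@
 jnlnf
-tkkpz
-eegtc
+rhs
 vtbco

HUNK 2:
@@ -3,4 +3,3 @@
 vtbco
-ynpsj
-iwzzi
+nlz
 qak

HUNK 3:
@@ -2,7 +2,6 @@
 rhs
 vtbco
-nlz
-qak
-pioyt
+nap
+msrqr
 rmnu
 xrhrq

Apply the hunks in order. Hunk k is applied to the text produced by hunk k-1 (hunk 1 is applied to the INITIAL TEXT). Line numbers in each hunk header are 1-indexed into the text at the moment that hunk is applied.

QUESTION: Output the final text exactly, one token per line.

Hunk 1: at line 1 remove [tkkpz,eegtc] add [rhs] -> 9 lines: jnlnf rhs vtbco ynpsj iwzzi qak pioyt rmnu xrhrq
Hunk 2: at line 3 remove [ynpsj,iwzzi] add [nlz] -> 8 lines: jnlnf rhs vtbco nlz qak pioyt rmnu xrhrq
Hunk 3: at line 2 remove [nlz,qak,pioyt] add [nap,msrqr] -> 7 lines: jnlnf rhs vtbco nap msrqr rmnu xrhrq

Answer: jnlnf
rhs
vtbco
nap
msrqr
rmnu
xrhrq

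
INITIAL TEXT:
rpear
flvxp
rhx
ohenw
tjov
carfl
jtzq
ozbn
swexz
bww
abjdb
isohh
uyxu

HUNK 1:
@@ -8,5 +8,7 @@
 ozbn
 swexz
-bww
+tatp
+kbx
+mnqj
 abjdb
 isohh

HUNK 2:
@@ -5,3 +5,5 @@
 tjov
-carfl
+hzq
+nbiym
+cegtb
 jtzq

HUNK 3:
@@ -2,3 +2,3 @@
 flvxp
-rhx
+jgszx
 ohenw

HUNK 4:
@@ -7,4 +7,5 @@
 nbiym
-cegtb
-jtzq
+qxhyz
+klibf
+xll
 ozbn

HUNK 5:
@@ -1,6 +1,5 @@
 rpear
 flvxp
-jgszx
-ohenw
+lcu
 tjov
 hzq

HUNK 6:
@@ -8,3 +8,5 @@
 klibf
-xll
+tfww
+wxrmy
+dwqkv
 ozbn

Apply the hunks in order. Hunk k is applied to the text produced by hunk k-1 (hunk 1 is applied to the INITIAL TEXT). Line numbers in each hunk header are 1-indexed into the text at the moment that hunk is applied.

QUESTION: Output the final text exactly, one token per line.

Hunk 1: at line 8 remove [bww] add [tatp,kbx,mnqj] -> 15 lines: rpear flvxp rhx ohenw tjov carfl jtzq ozbn swexz tatp kbx mnqj abjdb isohh uyxu
Hunk 2: at line 5 remove [carfl] add [hzq,nbiym,cegtb] -> 17 lines: rpear flvxp rhx ohenw tjov hzq nbiym cegtb jtzq ozbn swexz tatp kbx mnqj abjdb isohh uyxu
Hunk 3: at line 2 remove [rhx] add [jgszx] -> 17 lines: rpear flvxp jgszx ohenw tjov hzq nbiym cegtb jtzq ozbn swexz tatp kbx mnqj abjdb isohh uyxu
Hunk 4: at line 7 remove [cegtb,jtzq] add [qxhyz,klibf,xll] -> 18 lines: rpear flvxp jgszx ohenw tjov hzq nbiym qxhyz klibf xll ozbn swexz tatp kbx mnqj abjdb isohh uyxu
Hunk 5: at line 1 remove [jgszx,ohenw] add [lcu] -> 17 lines: rpear flvxp lcu tjov hzq nbiym qxhyz klibf xll ozbn swexz tatp kbx mnqj abjdb isohh uyxu
Hunk 6: at line 8 remove [xll] add [tfww,wxrmy,dwqkv] -> 19 lines: rpear flvxp lcu tjov hzq nbiym qxhyz klibf tfww wxrmy dwqkv ozbn swexz tatp kbx mnqj abjdb isohh uyxu

Answer: rpear
flvxp
lcu
tjov
hzq
nbiym
qxhyz
klibf
tfww
wxrmy
dwqkv
ozbn
swexz
tatp
kbx
mnqj
abjdb
isohh
uyxu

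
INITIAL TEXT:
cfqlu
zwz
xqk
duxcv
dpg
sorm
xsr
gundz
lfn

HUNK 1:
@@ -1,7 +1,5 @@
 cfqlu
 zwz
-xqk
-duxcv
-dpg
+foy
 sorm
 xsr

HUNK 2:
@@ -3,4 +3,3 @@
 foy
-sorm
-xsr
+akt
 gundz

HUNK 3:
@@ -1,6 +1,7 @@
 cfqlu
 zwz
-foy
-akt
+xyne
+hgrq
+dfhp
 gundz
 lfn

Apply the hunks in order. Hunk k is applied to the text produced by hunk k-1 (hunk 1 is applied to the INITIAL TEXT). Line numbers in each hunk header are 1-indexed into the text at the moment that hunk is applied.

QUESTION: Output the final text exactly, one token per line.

Hunk 1: at line 1 remove [xqk,duxcv,dpg] add [foy] -> 7 lines: cfqlu zwz foy sorm xsr gundz lfn
Hunk 2: at line 3 remove [sorm,xsr] add [akt] -> 6 lines: cfqlu zwz foy akt gundz lfn
Hunk 3: at line 1 remove [foy,akt] add [xyne,hgrq,dfhp] -> 7 lines: cfqlu zwz xyne hgrq dfhp gundz lfn

Answer: cfqlu
zwz
xyne
hgrq
dfhp
gundz
lfn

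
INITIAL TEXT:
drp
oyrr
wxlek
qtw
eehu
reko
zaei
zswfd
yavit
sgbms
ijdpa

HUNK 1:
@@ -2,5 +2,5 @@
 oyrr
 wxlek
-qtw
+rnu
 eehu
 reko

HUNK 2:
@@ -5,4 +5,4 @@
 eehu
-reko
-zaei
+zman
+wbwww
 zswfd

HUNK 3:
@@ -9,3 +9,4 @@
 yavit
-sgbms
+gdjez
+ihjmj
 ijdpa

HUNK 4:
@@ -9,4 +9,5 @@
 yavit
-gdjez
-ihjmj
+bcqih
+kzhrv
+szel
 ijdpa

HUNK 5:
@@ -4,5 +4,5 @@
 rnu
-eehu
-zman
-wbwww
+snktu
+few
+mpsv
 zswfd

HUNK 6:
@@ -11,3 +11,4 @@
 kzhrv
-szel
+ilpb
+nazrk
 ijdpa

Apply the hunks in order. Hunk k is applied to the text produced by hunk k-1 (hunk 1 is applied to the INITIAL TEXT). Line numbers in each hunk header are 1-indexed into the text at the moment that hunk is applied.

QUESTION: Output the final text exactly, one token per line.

Hunk 1: at line 2 remove [qtw] add [rnu] -> 11 lines: drp oyrr wxlek rnu eehu reko zaei zswfd yavit sgbms ijdpa
Hunk 2: at line 5 remove [reko,zaei] add [zman,wbwww] -> 11 lines: drp oyrr wxlek rnu eehu zman wbwww zswfd yavit sgbms ijdpa
Hunk 3: at line 9 remove [sgbms] add [gdjez,ihjmj] -> 12 lines: drp oyrr wxlek rnu eehu zman wbwww zswfd yavit gdjez ihjmj ijdpa
Hunk 4: at line 9 remove [gdjez,ihjmj] add [bcqih,kzhrv,szel] -> 13 lines: drp oyrr wxlek rnu eehu zman wbwww zswfd yavit bcqih kzhrv szel ijdpa
Hunk 5: at line 4 remove [eehu,zman,wbwww] add [snktu,few,mpsv] -> 13 lines: drp oyrr wxlek rnu snktu few mpsv zswfd yavit bcqih kzhrv szel ijdpa
Hunk 6: at line 11 remove [szel] add [ilpb,nazrk] -> 14 lines: drp oyrr wxlek rnu snktu few mpsv zswfd yavit bcqih kzhrv ilpb nazrk ijdpa

Answer: drp
oyrr
wxlek
rnu
snktu
few
mpsv
zswfd
yavit
bcqih
kzhrv
ilpb
nazrk
ijdpa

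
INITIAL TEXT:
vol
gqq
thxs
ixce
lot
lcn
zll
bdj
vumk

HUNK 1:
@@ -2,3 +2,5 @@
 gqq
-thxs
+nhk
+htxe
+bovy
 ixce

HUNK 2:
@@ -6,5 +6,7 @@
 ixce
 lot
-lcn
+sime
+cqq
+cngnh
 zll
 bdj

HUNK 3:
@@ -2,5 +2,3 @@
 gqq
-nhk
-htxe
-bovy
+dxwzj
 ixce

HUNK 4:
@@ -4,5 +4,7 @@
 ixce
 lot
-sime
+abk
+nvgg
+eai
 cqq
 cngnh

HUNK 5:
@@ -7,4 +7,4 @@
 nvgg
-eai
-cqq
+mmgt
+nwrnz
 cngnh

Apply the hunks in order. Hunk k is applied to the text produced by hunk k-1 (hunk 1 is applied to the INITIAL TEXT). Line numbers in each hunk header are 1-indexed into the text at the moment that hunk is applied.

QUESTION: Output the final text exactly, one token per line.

Answer: vol
gqq
dxwzj
ixce
lot
abk
nvgg
mmgt
nwrnz
cngnh
zll
bdj
vumk

Derivation:
Hunk 1: at line 2 remove [thxs] add [nhk,htxe,bovy] -> 11 lines: vol gqq nhk htxe bovy ixce lot lcn zll bdj vumk
Hunk 2: at line 6 remove [lcn] add [sime,cqq,cngnh] -> 13 lines: vol gqq nhk htxe bovy ixce lot sime cqq cngnh zll bdj vumk
Hunk 3: at line 2 remove [nhk,htxe,bovy] add [dxwzj] -> 11 lines: vol gqq dxwzj ixce lot sime cqq cngnh zll bdj vumk
Hunk 4: at line 4 remove [sime] add [abk,nvgg,eai] -> 13 lines: vol gqq dxwzj ixce lot abk nvgg eai cqq cngnh zll bdj vumk
Hunk 5: at line 7 remove [eai,cqq] add [mmgt,nwrnz] -> 13 lines: vol gqq dxwzj ixce lot abk nvgg mmgt nwrnz cngnh zll bdj vumk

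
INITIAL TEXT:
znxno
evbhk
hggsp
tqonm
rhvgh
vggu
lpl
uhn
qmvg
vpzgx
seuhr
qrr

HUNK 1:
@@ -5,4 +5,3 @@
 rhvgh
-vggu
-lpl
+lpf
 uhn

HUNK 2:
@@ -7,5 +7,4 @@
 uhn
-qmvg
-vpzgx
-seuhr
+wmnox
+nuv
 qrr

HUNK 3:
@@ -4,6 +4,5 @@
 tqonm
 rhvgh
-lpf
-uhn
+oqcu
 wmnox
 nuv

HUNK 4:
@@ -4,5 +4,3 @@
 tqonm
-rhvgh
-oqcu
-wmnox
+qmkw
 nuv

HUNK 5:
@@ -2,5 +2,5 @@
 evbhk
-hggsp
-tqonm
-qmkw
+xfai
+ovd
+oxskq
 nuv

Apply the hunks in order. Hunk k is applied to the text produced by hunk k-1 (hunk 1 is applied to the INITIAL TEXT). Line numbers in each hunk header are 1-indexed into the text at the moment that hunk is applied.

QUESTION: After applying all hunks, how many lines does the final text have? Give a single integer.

Answer: 7

Derivation:
Hunk 1: at line 5 remove [vggu,lpl] add [lpf] -> 11 lines: znxno evbhk hggsp tqonm rhvgh lpf uhn qmvg vpzgx seuhr qrr
Hunk 2: at line 7 remove [qmvg,vpzgx,seuhr] add [wmnox,nuv] -> 10 lines: znxno evbhk hggsp tqonm rhvgh lpf uhn wmnox nuv qrr
Hunk 3: at line 4 remove [lpf,uhn] add [oqcu] -> 9 lines: znxno evbhk hggsp tqonm rhvgh oqcu wmnox nuv qrr
Hunk 4: at line 4 remove [rhvgh,oqcu,wmnox] add [qmkw] -> 7 lines: znxno evbhk hggsp tqonm qmkw nuv qrr
Hunk 5: at line 2 remove [hggsp,tqonm,qmkw] add [xfai,ovd,oxskq] -> 7 lines: znxno evbhk xfai ovd oxskq nuv qrr
Final line count: 7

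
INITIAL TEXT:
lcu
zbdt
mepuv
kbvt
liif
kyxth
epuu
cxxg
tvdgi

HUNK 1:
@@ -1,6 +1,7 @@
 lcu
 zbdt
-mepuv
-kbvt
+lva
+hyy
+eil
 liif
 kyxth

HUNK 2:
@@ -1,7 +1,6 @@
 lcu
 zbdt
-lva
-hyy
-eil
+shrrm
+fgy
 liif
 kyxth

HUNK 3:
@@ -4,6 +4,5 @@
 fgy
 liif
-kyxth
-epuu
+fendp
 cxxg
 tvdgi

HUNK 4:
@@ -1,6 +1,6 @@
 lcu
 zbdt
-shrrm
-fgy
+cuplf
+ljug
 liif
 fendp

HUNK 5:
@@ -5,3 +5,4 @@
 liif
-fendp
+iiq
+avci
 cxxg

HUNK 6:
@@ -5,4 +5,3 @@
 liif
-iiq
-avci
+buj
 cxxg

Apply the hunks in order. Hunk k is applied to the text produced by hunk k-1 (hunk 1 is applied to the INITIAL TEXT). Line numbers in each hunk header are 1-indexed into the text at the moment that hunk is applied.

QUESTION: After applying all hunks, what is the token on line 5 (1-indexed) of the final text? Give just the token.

Answer: liif

Derivation:
Hunk 1: at line 1 remove [mepuv,kbvt] add [lva,hyy,eil] -> 10 lines: lcu zbdt lva hyy eil liif kyxth epuu cxxg tvdgi
Hunk 2: at line 1 remove [lva,hyy,eil] add [shrrm,fgy] -> 9 lines: lcu zbdt shrrm fgy liif kyxth epuu cxxg tvdgi
Hunk 3: at line 4 remove [kyxth,epuu] add [fendp] -> 8 lines: lcu zbdt shrrm fgy liif fendp cxxg tvdgi
Hunk 4: at line 1 remove [shrrm,fgy] add [cuplf,ljug] -> 8 lines: lcu zbdt cuplf ljug liif fendp cxxg tvdgi
Hunk 5: at line 5 remove [fendp] add [iiq,avci] -> 9 lines: lcu zbdt cuplf ljug liif iiq avci cxxg tvdgi
Hunk 6: at line 5 remove [iiq,avci] add [buj] -> 8 lines: lcu zbdt cuplf ljug liif buj cxxg tvdgi
Final line 5: liif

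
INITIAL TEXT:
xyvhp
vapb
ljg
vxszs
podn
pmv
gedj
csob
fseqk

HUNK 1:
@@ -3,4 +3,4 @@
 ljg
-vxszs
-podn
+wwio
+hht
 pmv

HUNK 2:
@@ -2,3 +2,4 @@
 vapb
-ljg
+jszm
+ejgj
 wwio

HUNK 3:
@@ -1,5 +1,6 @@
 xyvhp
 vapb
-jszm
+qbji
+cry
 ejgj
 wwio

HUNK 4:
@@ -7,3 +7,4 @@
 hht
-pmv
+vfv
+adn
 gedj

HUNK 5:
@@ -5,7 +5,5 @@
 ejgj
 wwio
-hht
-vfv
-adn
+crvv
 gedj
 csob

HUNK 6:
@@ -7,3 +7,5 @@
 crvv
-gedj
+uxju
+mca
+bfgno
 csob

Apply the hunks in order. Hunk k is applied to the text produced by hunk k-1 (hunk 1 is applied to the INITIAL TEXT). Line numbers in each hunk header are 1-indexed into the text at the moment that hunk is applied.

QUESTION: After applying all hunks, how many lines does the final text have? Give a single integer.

Answer: 12

Derivation:
Hunk 1: at line 3 remove [vxszs,podn] add [wwio,hht] -> 9 lines: xyvhp vapb ljg wwio hht pmv gedj csob fseqk
Hunk 2: at line 2 remove [ljg] add [jszm,ejgj] -> 10 lines: xyvhp vapb jszm ejgj wwio hht pmv gedj csob fseqk
Hunk 3: at line 1 remove [jszm] add [qbji,cry] -> 11 lines: xyvhp vapb qbji cry ejgj wwio hht pmv gedj csob fseqk
Hunk 4: at line 7 remove [pmv] add [vfv,adn] -> 12 lines: xyvhp vapb qbji cry ejgj wwio hht vfv adn gedj csob fseqk
Hunk 5: at line 5 remove [hht,vfv,adn] add [crvv] -> 10 lines: xyvhp vapb qbji cry ejgj wwio crvv gedj csob fseqk
Hunk 6: at line 7 remove [gedj] add [uxju,mca,bfgno] -> 12 lines: xyvhp vapb qbji cry ejgj wwio crvv uxju mca bfgno csob fseqk
Final line count: 12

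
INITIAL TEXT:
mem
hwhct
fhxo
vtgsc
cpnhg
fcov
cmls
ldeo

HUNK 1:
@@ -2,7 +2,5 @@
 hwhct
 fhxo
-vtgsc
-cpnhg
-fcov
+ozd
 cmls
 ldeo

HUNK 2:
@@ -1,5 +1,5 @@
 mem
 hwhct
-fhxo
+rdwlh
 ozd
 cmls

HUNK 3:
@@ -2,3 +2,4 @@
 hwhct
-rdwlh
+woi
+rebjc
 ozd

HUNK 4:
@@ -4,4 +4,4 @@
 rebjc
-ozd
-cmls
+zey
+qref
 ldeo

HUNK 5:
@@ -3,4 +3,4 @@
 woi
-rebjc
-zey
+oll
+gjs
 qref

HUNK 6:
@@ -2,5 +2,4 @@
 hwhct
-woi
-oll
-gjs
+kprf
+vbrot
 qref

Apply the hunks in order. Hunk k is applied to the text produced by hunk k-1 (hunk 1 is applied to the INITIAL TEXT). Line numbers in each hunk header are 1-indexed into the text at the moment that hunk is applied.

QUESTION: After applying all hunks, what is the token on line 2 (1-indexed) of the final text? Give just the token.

Answer: hwhct

Derivation:
Hunk 1: at line 2 remove [vtgsc,cpnhg,fcov] add [ozd] -> 6 lines: mem hwhct fhxo ozd cmls ldeo
Hunk 2: at line 1 remove [fhxo] add [rdwlh] -> 6 lines: mem hwhct rdwlh ozd cmls ldeo
Hunk 3: at line 2 remove [rdwlh] add [woi,rebjc] -> 7 lines: mem hwhct woi rebjc ozd cmls ldeo
Hunk 4: at line 4 remove [ozd,cmls] add [zey,qref] -> 7 lines: mem hwhct woi rebjc zey qref ldeo
Hunk 5: at line 3 remove [rebjc,zey] add [oll,gjs] -> 7 lines: mem hwhct woi oll gjs qref ldeo
Hunk 6: at line 2 remove [woi,oll,gjs] add [kprf,vbrot] -> 6 lines: mem hwhct kprf vbrot qref ldeo
Final line 2: hwhct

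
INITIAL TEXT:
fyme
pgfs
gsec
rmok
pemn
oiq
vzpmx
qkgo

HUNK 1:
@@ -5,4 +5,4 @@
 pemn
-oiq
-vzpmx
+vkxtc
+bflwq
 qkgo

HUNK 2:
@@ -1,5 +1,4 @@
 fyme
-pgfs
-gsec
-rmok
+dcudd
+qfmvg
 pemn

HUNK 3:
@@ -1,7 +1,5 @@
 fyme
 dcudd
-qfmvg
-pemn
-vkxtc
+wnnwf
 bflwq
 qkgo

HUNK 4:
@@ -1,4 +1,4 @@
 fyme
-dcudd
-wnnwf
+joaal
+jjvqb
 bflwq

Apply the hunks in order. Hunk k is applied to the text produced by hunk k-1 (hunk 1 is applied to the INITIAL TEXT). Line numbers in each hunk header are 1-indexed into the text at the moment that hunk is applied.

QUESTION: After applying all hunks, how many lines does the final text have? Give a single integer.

Answer: 5

Derivation:
Hunk 1: at line 5 remove [oiq,vzpmx] add [vkxtc,bflwq] -> 8 lines: fyme pgfs gsec rmok pemn vkxtc bflwq qkgo
Hunk 2: at line 1 remove [pgfs,gsec,rmok] add [dcudd,qfmvg] -> 7 lines: fyme dcudd qfmvg pemn vkxtc bflwq qkgo
Hunk 3: at line 1 remove [qfmvg,pemn,vkxtc] add [wnnwf] -> 5 lines: fyme dcudd wnnwf bflwq qkgo
Hunk 4: at line 1 remove [dcudd,wnnwf] add [joaal,jjvqb] -> 5 lines: fyme joaal jjvqb bflwq qkgo
Final line count: 5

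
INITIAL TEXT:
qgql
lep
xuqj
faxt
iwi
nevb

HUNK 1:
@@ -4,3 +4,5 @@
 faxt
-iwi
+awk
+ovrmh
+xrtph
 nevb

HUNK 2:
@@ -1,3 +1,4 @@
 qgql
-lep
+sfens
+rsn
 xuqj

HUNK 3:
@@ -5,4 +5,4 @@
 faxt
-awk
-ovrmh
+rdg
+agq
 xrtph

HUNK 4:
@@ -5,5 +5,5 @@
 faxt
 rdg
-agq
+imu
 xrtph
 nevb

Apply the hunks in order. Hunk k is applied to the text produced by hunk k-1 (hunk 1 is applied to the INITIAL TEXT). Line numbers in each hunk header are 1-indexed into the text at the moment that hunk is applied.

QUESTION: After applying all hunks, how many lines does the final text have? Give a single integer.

Answer: 9

Derivation:
Hunk 1: at line 4 remove [iwi] add [awk,ovrmh,xrtph] -> 8 lines: qgql lep xuqj faxt awk ovrmh xrtph nevb
Hunk 2: at line 1 remove [lep] add [sfens,rsn] -> 9 lines: qgql sfens rsn xuqj faxt awk ovrmh xrtph nevb
Hunk 3: at line 5 remove [awk,ovrmh] add [rdg,agq] -> 9 lines: qgql sfens rsn xuqj faxt rdg agq xrtph nevb
Hunk 4: at line 5 remove [agq] add [imu] -> 9 lines: qgql sfens rsn xuqj faxt rdg imu xrtph nevb
Final line count: 9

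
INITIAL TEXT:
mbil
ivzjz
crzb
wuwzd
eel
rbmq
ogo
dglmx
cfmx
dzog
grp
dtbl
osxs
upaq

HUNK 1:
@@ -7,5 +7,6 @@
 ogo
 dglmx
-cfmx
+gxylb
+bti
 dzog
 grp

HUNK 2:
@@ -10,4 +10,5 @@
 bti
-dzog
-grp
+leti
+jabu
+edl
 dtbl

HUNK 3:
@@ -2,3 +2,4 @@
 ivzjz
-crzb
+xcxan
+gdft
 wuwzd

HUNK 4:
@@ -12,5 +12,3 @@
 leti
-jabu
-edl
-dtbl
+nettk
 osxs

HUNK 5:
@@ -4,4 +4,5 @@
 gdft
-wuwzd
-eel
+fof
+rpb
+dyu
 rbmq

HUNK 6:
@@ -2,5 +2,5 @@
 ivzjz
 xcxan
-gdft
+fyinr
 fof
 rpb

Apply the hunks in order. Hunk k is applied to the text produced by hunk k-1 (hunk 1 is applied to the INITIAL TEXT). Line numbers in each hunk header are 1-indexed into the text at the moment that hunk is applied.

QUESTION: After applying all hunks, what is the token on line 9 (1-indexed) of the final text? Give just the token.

Hunk 1: at line 7 remove [cfmx] add [gxylb,bti] -> 15 lines: mbil ivzjz crzb wuwzd eel rbmq ogo dglmx gxylb bti dzog grp dtbl osxs upaq
Hunk 2: at line 10 remove [dzog,grp] add [leti,jabu,edl] -> 16 lines: mbil ivzjz crzb wuwzd eel rbmq ogo dglmx gxylb bti leti jabu edl dtbl osxs upaq
Hunk 3: at line 2 remove [crzb] add [xcxan,gdft] -> 17 lines: mbil ivzjz xcxan gdft wuwzd eel rbmq ogo dglmx gxylb bti leti jabu edl dtbl osxs upaq
Hunk 4: at line 12 remove [jabu,edl,dtbl] add [nettk] -> 15 lines: mbil ivzjz xcxan gdft wuwzd eel rbmq ogo dglmx gxylb bti leti nettk osxs upaq
Hunk 5: at line 4 remove [wuwzd,eel] add [fof,rpb,dyu] -> 16 lines: mbil ivzjz xcxan gdft fof rpb dyu rbmq ogo dglmx gxylb bti leti nettk osxs upaq
Hunk 6: at line 2 remove [gdft] add [fyinr] -> 16 lines: mbil ivzjz xcxan fyinr fof rpb dyu rbmq ogo dglmx gxylb bti leti nettk osxs upaq
Final line 9: ogo

Answer: ogo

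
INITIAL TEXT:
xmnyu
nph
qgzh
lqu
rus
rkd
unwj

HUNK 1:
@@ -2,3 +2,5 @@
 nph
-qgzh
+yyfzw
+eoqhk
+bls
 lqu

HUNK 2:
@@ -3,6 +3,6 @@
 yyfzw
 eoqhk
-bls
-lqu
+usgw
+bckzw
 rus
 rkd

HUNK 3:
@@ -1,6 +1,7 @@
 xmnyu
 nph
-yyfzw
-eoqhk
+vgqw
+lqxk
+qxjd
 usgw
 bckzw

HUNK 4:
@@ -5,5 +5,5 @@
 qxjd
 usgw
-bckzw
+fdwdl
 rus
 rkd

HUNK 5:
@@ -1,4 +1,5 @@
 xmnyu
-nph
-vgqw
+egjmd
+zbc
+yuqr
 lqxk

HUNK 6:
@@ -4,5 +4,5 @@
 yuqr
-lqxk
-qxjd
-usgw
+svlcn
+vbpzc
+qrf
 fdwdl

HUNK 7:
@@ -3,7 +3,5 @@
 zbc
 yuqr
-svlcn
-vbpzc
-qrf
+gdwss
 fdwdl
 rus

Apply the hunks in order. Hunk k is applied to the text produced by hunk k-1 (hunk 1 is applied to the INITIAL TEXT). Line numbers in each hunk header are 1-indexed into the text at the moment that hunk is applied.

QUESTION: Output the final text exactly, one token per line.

Hunk 1: at line 2 remove [qgzh] add [yyfzw,eoqhk,bls] -> 9 lines: xmnyu nph yyfzw eoqhk bls lqu rus rkd unwj
Hunk 2: at line 3 remove [bls,lqu] add [usgw,bckzw] -> 9 lines: xmnyu nph yyfzw eoqhk usgw bckzw rus rkd unwj
Hunk 3: at line 1 remove [yyfzw,eoqhk] add [vgqw,lqxk,qxjd] -> 10 lines: xmnyu nph vgqw lqxk qxjd usgw bckzw rus rkd unwj
Hunk 4: at line 5 remove [bckzw] add [fdwdl] -> 10 lines: xmnyu nph vgqw lqxk qxjd usgw fdwdl rus rkd unwj
Hunk 5: at line 1 remove [nph,vgqw] add [egjmd,zbc,yuqr] -> 11 lines: xmnyu egjmd zbc yuqr lqxk qxjd usgw fdwdl rus rkd unwj
Hunk 6: at line 4 remove [lqxk,qxjd,usgw] add [svlcn,vbpzc,qrf] -> 11 lines: xmnyu egjmd zbc yuqr svlcn vbpzc qrf fdwdl rus rkd unwj
Hunk 7: at line 3 remove [svlcn,vbpzc,qrf] add [gdwss] -> 9 lines: xmnyu egjmd zbc yuqr gdwss fdwdl rus rkd unwj

Answer: xmnyu
egjmd
zbc
yuqr
gdwss
fdwdl
rus
rkd
unwj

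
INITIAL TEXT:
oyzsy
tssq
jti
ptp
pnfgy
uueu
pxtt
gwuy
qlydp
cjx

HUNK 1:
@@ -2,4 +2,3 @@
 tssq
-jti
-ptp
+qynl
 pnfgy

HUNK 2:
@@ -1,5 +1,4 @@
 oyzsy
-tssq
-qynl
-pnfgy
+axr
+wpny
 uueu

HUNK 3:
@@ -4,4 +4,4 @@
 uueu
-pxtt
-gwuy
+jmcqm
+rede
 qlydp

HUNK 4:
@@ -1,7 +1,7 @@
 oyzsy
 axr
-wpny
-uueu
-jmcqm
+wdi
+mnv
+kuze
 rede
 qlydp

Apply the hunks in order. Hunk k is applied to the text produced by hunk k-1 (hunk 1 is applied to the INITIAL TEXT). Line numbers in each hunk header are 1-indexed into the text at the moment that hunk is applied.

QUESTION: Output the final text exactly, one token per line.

Hunk 1: at line 2 remove [jti,ptp] add [qynl] -> 9 lines: oyzsy tssq qynl pnfgy uueu pxtt gwuy qlydp cjx
Hunk 2: at line 1 remove [tssq,qynl,pnfgy] add [axr,wpny] -> 8 lines: oyzsy axr wpny uueu pxtt gwuy qlydp cjx
Hunk 3: at line 4 remove [pxtt,gwuy] add [jmcqm,rede] -> 8 lines: oyzsy axr wpny uueu jmcqm rede qlydp cjx
Hunk 4: at line 1 remove [wpny,uueu,jmcqm] add [wdi,mnv,kuze] -> 8 lines: oyzsy axr wdi mnv kuze rede qlydp cjx

Answer: oyzsy
axr
wdi
mnv
kuze
rede
qlydp
cjx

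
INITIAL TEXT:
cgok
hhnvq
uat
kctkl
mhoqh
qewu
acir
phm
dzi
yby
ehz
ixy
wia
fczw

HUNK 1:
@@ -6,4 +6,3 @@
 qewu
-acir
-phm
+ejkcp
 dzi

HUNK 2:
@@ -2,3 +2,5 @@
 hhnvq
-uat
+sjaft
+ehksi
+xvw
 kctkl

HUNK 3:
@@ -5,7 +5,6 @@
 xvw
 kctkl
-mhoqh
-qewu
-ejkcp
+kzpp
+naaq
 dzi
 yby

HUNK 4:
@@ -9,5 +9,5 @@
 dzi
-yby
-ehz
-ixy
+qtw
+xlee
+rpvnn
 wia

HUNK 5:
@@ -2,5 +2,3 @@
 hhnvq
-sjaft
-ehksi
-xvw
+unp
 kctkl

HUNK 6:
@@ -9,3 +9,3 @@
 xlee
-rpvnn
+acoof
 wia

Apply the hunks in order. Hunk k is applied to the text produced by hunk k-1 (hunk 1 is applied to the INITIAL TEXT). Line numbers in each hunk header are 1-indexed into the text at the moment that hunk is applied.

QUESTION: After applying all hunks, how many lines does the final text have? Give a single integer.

Answer: 12

Derivation:
Hunk 1: at line 6 remove [acir,phm] add [ejkcp] -> 13 lines: cgok hhnvq uat kctkl mhoqh qewu ejkcp dzi yby ehz ixy wia fczw
Hunk 2: at line 2 remove [uat] add [sjaft,ehksi,xvw] -> 15 lines: cgok hhnvq sjaft ehksi xvw kctkl mhoqh qewu ejkcp dzi yby ehz ixy wia fczw
Hunk 3: at line 5 remove [mhoqh,qewu,ejkcp] add [kzpp,naaq] -> 14 lines: cgok hhnvq sjaft ehksi xvw kctkl kzpp naaq dzi yby ehz ixy wia fczw
Hunk 4: at line 9 remove [yby,ehz,ixy] add [qtw,xlee,rpvnn] -> 14 lines: cgok hhnvq sjaft ehksi xvw kctkl kzpp naaq dzi qtw xlee rpvnn wia fczw
Hunk 5: at line 2 remove [sjaft,ehksi,xvw] add [unp] -> 12 lines: cgok hhnvq unp kctkl kzpp naaq dzi qtw xlee rpvnn wia fczw
Hunk 6: at line 9 remove [rpvnn] add [acoof] -> 12 lines: cgok hhnvq unp kctkl kzpp naaq dzi qtw xlee acoof wia fczw
Final line count: 12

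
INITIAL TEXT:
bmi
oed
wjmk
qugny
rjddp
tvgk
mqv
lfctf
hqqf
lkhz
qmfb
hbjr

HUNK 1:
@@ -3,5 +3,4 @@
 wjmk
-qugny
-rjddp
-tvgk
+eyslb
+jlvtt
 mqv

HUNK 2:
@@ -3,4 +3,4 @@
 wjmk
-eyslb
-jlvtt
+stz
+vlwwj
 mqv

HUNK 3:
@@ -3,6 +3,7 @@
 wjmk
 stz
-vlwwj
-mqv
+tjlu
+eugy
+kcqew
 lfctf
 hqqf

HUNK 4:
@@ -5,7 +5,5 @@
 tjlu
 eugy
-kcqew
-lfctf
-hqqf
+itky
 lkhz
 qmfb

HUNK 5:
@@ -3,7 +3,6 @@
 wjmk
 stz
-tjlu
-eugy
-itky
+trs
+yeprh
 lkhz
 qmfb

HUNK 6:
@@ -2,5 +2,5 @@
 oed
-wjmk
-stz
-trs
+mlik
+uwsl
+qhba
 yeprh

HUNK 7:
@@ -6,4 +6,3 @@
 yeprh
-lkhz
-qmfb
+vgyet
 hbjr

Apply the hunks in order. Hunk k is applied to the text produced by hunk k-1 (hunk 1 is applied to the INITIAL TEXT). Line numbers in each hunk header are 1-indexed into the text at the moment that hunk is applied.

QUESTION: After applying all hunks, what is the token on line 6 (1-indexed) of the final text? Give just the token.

Answer: yeprh

Derivation:
Hunk 1: at line 3 remove [qugny,rjddp,tvgk] add [eyslb,jlvtt] -> 11 lines: bmi oed wjmk eyslb jlvtt mqv lfctf hqqf lkhz qmfb hbjr
Hunk 2: at line 3 remove [eyslb,jlvtt] add [stz,vlwwj] -> 11 lines: bmi oed wjmk stz vlwwj mqv lfctf hqqf lkhz qmfb hbjr
Hunk 3: at line 3 remove [vlwwj,mqv] add [tjlu,eugy,kcqew] -> 12 lines: bmi oed wjmk stz tjlu eugy kcqew lfctf hqqf lkhz qmfb hbjr
Hunk 4: at line 5 remove [kcqew,lfctf,hqqf] add [itky] -> 10 lines: bmi oed wjmk stz tjlu eugy itky lkhz qmfb hbjr
Hunk 5: at line 3 remove [tjlu,eugy,itky] add [trs,yeprh] -> 9 lines: bmi oed wjmk stz trs yeprh lkhz qmfb hbjr
Hunk 6: at line 2 remove [wjmk,stz,trs] add [mlik,uwsl,qhba] -> 9 lines: bmi oed mlik uwsl qhba yeprh lkhz qmfb hbjr
Hunk 7: at line 6 remove [lkhz,qmfb] add [vgyet] -> 8 lines: bmi oed mlik uwsl qhba yeprh vgyet hbjr
Final line 6: yeprh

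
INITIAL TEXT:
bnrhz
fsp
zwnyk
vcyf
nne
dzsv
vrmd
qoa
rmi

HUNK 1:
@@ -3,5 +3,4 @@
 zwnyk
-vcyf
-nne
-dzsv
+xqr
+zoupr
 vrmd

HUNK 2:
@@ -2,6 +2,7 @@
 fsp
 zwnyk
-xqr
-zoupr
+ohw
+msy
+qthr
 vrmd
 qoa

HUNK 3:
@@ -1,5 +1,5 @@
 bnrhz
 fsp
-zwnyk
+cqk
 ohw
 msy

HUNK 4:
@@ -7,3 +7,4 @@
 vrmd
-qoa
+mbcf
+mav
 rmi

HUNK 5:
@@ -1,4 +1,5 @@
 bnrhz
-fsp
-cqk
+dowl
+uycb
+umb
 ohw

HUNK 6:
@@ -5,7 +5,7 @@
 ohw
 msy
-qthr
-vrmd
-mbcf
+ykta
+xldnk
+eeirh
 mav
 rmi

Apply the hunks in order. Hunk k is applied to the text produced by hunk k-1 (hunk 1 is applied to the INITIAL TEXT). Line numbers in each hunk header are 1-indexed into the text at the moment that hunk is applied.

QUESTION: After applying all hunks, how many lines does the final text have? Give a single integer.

Hunk 1: at line 3 remove [vcyf,nne,dzsv] add [xqr,zoupr] -> 8 lines: bnrhz fsp zwnyk xqr zoupr vrmd qoa rmi
Hunk 2: at line 2 remove [xqr,zoupr] add [ohw,msy,qthr] -> 9 lines: bnrhz fsp zwnyk ohw msy qthr vrmd qoa rmi
Hunk 3: at line 1 remove [zwnyk] add [cqk] -> 9 lines: bnrhz fsp cqk ohw msy qthr vrmd qoa rmi
Hunk 4: at line 7 remove [qoa] add [mbcf,mav] -> 10 lines: bnrhz fsp cqk ohw msy qthr vrmd mbcf mav rmi
Hunk 5: at line 1 remove [fsp,cqk] add [dowl,uycb,umb] -> 11 lines: bnrhz dowl uycb umb ohw msy qthr vrmd mbcf mav rmi
Hunk 6: at line 5 remove [qthr,vrmd,mbcf] add [ykta,xldnk,eeirh] -> 11 lines: bnrhz dowl uycb umb ohw msy ykta xldnk eeirh mav rmi
Final line count: 11

Answer: 11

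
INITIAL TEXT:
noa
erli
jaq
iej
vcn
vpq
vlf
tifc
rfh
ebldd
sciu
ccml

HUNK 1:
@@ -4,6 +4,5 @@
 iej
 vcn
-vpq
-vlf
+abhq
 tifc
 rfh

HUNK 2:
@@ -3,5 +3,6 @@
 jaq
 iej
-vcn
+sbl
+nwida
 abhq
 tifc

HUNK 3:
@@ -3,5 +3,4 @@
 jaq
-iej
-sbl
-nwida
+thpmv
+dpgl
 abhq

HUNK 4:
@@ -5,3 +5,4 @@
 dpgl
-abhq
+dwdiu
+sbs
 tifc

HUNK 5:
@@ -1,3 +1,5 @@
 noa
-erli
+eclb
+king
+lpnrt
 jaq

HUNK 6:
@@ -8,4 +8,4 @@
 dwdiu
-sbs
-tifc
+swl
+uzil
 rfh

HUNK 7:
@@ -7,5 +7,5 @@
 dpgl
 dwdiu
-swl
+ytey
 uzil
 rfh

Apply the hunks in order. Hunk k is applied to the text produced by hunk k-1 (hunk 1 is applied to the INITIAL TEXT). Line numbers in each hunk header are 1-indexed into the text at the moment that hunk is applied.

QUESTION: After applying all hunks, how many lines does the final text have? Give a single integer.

Hunk 1: at line 4 remove [vpq,vlf] add [abhq] -> 11 lines: noa erli jaq iej vcn abhq tifc rfh ebldd sciu ccml
Hunk 2: at line 3 remove [vcn] add [sbl,nwida] -> 12 lines: noa erli jaq iej sbl nwida abhq tifc rfh ebldd sciu ccml
Hunk 3: at line 3 remove [iej,sbl,nwida] add [thpmv,dpgl] -> 11 lines: noa erli jaq thpmv dpgl abhq tifc rfh ebldd sciu ccml
Hunk 4: at line 5 remove [abhq] add [dwdiu,sbs] -> 12 lines: noa erli jaq thpmv dpgl dwdiu sbs tifc rfh ebldd sciu ccml
Hunk 5: at line 1 remove [erli] add [eclb,king,lpnrt] -> 14 lines: noa eclb king lpnrt jaq thpmv dpgl dwdiu sbs tifc rfh ebldd sciu ccml
Hunk 6: at line 8 remove [sbs,tifc] add [swl,uzil] -> 14 lines: noa eclb king lpnrt jaq thpmv dpgl dwdiu swl uzil rfh ebldd sciu ccml
Hunk 7: at line 7 remove [swl] add [ytey] -> 14 lines: noa eclb king lpnrt jaq thpmv dpgl dwdiu ytey uzil rfh ebldd sciu ccml
Final line count: 14

Answer: 14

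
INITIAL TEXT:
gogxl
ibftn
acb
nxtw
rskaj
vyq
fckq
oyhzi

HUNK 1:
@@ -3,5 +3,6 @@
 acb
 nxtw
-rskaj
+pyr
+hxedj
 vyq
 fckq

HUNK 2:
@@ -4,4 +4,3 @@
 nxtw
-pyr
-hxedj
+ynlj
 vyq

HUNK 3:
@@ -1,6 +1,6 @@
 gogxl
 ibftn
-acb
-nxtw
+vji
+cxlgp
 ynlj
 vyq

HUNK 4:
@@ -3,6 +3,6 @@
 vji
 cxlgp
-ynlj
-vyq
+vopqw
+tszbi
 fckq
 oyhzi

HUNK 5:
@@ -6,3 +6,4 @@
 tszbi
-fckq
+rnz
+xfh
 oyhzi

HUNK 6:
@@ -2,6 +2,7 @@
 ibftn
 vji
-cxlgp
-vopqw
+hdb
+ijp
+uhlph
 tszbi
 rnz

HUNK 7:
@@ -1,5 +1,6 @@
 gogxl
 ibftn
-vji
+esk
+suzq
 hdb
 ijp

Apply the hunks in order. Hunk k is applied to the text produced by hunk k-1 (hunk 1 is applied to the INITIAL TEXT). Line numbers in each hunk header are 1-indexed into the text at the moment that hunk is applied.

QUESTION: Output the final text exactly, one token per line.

Hunk 1: at line 3 remove [rskaj] add [pyr,hxedj] -> 9 lines: gogxl ibftn acb nxtw pyr hxedj vyq fckq oyhzi
Hunk 2: at line 4 remove [pyr,hxedj] add [ynlj] -> 8 lines: gogxl ibftn acb nxtw ynlj vyq fckq oyhzi
Hunk 3: at line 1 remove [acb,nxtw] add [vji,cxlgp] -> 8 lines: gogxl ibftn vji cxlgp ynlj vyq fckq oyhzi
Hunk 4: at line 3 remove [ynlj,vyq] add [vopqw,tszbi] -> 8 lines: gogxl ibftn vji cxlgp vopqw tszbi fckq oyhzi
Hunk 5: at line 6 remove [fckq] add [rnz,xfh] -> 9 lines: gogxl ibftn vji cxlgp vopqw tszbi rnz xfh oyhzi
Hunk 6: at line 2 remove [cxlgp,vopqw] add [hdb,ijp,uhlph] -> 10 lines: gogxl ibftn vji hdb ijp uhlph tszbi rnz xfh oyhzi
Hunk 7: at line 1 remove [vji] add [esk,suzq] -> 11 lines: gogxl ibftn esk suzq hdb ijp uhlph tszbi rnz xfh oyhzi

Answer: gogxl
ibftn
esk
suzq
hdb
ijp
uhlph
tszbi
rnz
xfh
oyhzi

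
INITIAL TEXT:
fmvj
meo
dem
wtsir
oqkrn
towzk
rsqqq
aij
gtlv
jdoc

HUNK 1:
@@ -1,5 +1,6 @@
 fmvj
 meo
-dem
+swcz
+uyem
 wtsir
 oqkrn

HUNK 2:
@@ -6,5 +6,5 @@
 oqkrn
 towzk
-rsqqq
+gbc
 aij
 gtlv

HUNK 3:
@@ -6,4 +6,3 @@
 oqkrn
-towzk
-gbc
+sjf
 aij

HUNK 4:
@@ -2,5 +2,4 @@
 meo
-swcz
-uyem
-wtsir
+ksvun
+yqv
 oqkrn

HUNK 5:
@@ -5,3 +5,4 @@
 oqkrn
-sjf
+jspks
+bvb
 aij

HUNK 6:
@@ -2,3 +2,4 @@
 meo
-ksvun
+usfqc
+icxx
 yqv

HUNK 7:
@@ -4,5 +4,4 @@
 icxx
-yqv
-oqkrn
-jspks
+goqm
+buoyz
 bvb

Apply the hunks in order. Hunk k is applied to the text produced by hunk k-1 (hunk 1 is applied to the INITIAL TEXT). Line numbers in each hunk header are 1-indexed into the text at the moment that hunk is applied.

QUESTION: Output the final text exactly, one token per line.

Hunk 1: at line 1 remove [dem] add [swcz,uyem] -> 11 lines: fmvj meo swcz uyem wtsir oqkrn towzk rsqqq aij gtlv jdoc
Hunk 2: at line 6 remove [rsqqq] add [gbc] -> 11 lines: fmvj meo swcz uyem wtsir oqkrn towzk gbc aij gtlv jdoc
Hunk 3: at line 6 remove [towzk,gbc] add [sjf] -> 10 lines: fmvj meo swcz uyem wtsir oqkrn sjf aij gtlv jdoc
Hunk 4: at line 2 remove [swcz,uyem,wtsir] add [ksvun,yqv] -> 9 lines: fmvj meo ksvun yqv oqkrn sjf aij gtlv jdoc
Hunk 5: at line 5 remove [sjf] add [jspks,bvb] -> 10 lines: fmvj meo ksvun yqv oqkrn jspks bvb aij gtlv jdoc
Hunk 6: at line 2 remove [ksvun] add [usfqc,icxx] -> 11 lines: fmvj meo usfqc icxx yqv oqkrn jspks bvb aij gtlv jdoc
Hunk 7: at line 4 remove [yqv,oqkrn,jspks] add [goqm,buoyz] -> 10 lines: fmvj meo usfqc icxx goqm buoyz bvb aij gtlv jdoc

Answer: fmvj
meo
usfqc
icxx
goqm
buoyz
bvb
aij
gtlv
jdoc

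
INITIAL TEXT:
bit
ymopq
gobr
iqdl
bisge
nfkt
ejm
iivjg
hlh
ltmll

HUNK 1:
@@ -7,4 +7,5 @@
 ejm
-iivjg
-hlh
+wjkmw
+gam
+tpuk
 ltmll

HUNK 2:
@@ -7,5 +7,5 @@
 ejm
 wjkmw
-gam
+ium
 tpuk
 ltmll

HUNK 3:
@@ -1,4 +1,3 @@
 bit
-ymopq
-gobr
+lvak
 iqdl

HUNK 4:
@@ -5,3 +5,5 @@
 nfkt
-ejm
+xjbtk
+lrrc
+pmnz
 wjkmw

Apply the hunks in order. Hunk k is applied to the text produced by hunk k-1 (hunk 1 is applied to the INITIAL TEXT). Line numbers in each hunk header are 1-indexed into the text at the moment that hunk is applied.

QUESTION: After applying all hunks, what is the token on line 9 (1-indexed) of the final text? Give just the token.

Hunk 1: at line 7 remove [iivjg,hlh] add [wjkmw,gam,tpuk] -> 11 lines: bit ymopq gobr iqdl bisge nfkt ejm wjkmw gam tpuk ltmll
Hunk 2: at line 7 remove [gam] add [ium] -> 11 lines: bit ymopq gobr iqdl bisge nfkt ejm wjkmw ium tpuk ltmll
Hunk 3: at line 1 remove [ymopq,gobr] add [lvak] -> 10 lines: bit lvak iqdl bisge nfkt ejm wjkmw ium tpuk ltmll
Hunk 4: at line 5 remove [ejm] add [xjbtk,lrrc,pmnz] -> 12 lines: bit lvak iqdl bisge nfkt xjbtk lrrc pmnz wjkmw ium tpuk ltmll
Final line 9: wjkmw

Answer: wjkmw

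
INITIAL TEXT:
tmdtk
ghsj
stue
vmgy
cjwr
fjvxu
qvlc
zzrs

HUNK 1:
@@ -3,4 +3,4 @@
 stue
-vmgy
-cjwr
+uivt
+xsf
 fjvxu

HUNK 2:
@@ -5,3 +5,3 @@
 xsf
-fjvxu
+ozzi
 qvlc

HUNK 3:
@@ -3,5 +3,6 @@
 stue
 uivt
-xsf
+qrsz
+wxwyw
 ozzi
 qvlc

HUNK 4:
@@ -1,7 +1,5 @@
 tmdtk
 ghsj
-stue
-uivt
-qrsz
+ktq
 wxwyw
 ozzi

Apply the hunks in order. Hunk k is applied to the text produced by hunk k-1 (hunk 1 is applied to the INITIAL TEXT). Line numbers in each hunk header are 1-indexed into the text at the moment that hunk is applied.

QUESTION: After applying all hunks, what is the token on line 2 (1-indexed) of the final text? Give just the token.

Answer: ghsj

Derivation:
Hunk 1: at line 3 remove [vmgy,cjwr] add [uivt,xsf] -> 8 lines: tmdtk ghsj stue uivt xsf fjvxu qvlc zzrs
Hunk 2: at line 5 remove [fjvxu] add [ozzi] -> 8 lines: tmdtk ghsj stue uivt xsf ozzi qvlc zzrs
Hunk 3: at line 3 remove [xsf] add [qrsz,wxwyw] -> 9 lines: tmdtk ghsj stue uivt qrsz wxwyw ozzi qvlc zzrs
Hunk 4: at line 1 remove [stue,uivt,qrsz] add [ktq] -> 7 lines: tmdtk ghsj ktq wxwyw ozzi qvlc zzrs
Final line 2: ghsj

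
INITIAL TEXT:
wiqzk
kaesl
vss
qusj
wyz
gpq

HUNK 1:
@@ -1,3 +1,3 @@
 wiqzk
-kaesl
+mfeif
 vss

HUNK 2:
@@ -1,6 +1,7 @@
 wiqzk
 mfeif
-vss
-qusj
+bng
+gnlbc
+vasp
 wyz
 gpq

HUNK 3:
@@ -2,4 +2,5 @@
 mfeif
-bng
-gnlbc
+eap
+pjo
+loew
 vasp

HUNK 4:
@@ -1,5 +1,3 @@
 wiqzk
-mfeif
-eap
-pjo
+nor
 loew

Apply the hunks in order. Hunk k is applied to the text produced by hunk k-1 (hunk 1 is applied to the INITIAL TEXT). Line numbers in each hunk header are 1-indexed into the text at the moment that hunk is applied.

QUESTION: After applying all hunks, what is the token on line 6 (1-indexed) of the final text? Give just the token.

Hunk 1: at line 1 remove [kaesl] add [mfeif] -> 6 lines: wiqzk mfeif vss qusj wyz gpq
Hunk 2: at line 1 remove [vss,qusj] add [bng,gnlbc,vasp] -> 7 lines: wiqzk mfeif bng gnlbc vasp wyz gpq
Hunk 3: at line 2 remove [bng,gnlbc] add [eap,pjo,loew] -> 8 lines: wiqzk mfeif eap pjo loew vasp wyz gpq
Hunk 4: at line 1 remove [mfeif,eap,pjo] add [nor] -> 6 lines: wiqzk nor loew vasp wyz gpq
Final line 6: gpq

Answer: gpq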